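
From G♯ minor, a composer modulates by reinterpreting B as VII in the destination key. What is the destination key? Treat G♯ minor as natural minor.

The numeral VII denotes a major triad on scale degree 7. With B on degree 7, the tonic of the new key is C♯.
Degree 7 carries a major triad in natural-minor keys, so the destination is C♯ minor.
Check: the diatonic triads of C♯ minor (natural minor) are C♯m (i), D♯dim (ii°), E (III), F♯m (iv), G♯m (v), A (VI), B (VII) — B is indeed VII.

C♯ minor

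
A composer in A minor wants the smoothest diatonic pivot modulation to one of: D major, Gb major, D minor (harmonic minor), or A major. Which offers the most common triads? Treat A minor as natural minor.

Triads of A minor (natural minor): Am (i), Bdim (ii°), C (III), Dm (iv), Em (v), F (VI), G (VII).
D major shares 2: Em, G.
Gb major shares 0: none.
D minor (harmonic minor) shares 1: Dm.
A major shares 0: none.
The most common triads (2) are shared with D major.

D major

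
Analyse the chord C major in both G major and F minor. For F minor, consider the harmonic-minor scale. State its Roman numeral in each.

IV in G major; V in F minor

The scale of G major is G A B C D E F#; C is degree 4, and the triad built there (C-E-G) is major, so it is IV.
The scale of F minor (harmonic minor) is F G Ab Bb C Db E; C is degree 5, and the triad built there (C-E-G) is major, so it is V.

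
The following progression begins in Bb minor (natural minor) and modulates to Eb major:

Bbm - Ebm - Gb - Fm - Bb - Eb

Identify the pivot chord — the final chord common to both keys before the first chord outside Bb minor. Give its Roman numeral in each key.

Chords diatonic to Bb minor: Bbm, Cdim, Db, Ebm, Fm, Gb, Ab.
Reading the progression, the first chord not in that set is Bb, so the modulation leaves Bb minor there.
The chord immediately before Bb is Fm, which is diatonic to both keys: v in Bb minor and ii in Eb major.

Fm — v in Bb minor, ii in Eb major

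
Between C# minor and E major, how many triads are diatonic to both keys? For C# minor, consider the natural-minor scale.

Diatonic triads of C# minor (natural minor): C#m (i), D#dim (ii°), E (III), F#m (iv), G#m (v), A (VI), B (VII).
Diatonic triads of E major: E (I), F#m (ii), G#m (iii), A (IV), B (V), C#m (vi), D#dim (vii°).
Matching root and quality in both lists: C#m, D#dim, E, F#m, G#m, A, B.
That gives 7 common triads.

7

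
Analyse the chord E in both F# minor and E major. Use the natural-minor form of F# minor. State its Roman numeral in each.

VII in F# minor; I in E major

The scale of F# minor (natural minor) is F# G# A B C# D E; E is degree 7, and the triad built there (E-G#-B) is major, so it is VII.
The scale of E major is E F# G# A B C# D#; E is degree 1, and the triad built there (E-G#-B) is major, so it is I.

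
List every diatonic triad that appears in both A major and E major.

A, C♯m, E, F♯m

Triads in A major: A (I), Bm (ii), C♯m (iii), D (IV), E (V), F♯m (vi), G♯dim (vii°).
Triads in E major: E (I), F♯m (ii), G♯m (iii), A (IV), B (V), C♯m (vi), D♯dim (vii°).
Shared triads with their functions: A (I in A major, IV in E major); C♯m (iii in A major, vi in E major); E (V in A major, I in E major); F♯m (vi in A major, ii in E major).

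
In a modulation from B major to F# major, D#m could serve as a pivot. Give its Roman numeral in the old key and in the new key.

The scale of B major is B C# D# E F# G# A#; D# is degree 3, and the triad built there (D#-F#-A#) is minor, so it is iii.
The scale of F# major is F# G# A# B C# D# E#; D# is degree 6, and the triad built there (D#-F#-A#) is minor, so it is vi.

iii in B major; vi in F# major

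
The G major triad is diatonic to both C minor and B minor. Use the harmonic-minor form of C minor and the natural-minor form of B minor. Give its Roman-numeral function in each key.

V in C minor; VI in B minor

The scale of C minor (harmonic minor) is C D E♭ F G A♭ B; G is degree 5, and the triad built there (G-B-D) is major, so it is V.
The scale of B minor (natural minor) is B C♯ D E F♯ G A; G is degree 6, and the triad built there (G-B-D) is major, so it is VI.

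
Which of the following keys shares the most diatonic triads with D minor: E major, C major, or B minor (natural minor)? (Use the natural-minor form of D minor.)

C major

Triads of D minor (natural minor): D minor (i), E diminished (ii°), F major (III), G minor (iv), A minor (v), Bb major (VI), C major (VII).
E major shares 0: none.
C major shares 4: Dm, F, Am, C.
B minor (natural minor) shares 0: none.
The most common triads (4) are shared with C major.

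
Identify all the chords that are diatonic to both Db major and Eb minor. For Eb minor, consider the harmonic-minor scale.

Ebm

Triads in Db major: Db major (I), Eb minor (ii), F minor (iii), Gb major (IV), Ab major (V), Bb minor (vi), C diminished (vii°).
Triads in Eb minor (harmonic minor): Eb minor (i), F diminished (ii°), Gb augmented (III+), Ab minor (iv), Bb major (V), Cb major (VI), D diminished (vii°).
Shared triads with their functions: Eb minor (ii in Db major, i in Eb minor).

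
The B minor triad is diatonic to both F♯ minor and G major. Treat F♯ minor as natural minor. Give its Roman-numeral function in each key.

The scale of F♯ minor (natural minor) is F♯ G♯ A B C♯ D E; B is degree 4, and the triad built there (B-D-F♯) is minor, so it is iv.
The scale of G major is G A B C D E F♯; B is degree 3, and the triad built there (B-D-F♯) is minor, so it is iii.

iv in F♯ minor; iii in G major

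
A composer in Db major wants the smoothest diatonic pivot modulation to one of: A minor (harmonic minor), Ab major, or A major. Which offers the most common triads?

Ab major

Triads of Db major: Db major (I), Eb minor (ii), F minor (iii), Gb major (IV), Ab major (V), Bb minor (vi), C diminished (vii°).
A minor (harmonic minor) shares 0: none.
Ab major shares 4: Db, Fm, Ab, Bbm.
A major shares 0: none.
The most common triads (4) are shared with Ab major.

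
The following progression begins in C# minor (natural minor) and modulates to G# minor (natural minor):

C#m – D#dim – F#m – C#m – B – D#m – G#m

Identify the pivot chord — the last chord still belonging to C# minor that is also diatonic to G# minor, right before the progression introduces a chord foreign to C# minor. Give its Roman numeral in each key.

Chords diatonic to C# minor: C#m, D#dim, E, F#m, G#m, A, B.
Reading the progression, the first chord not in that set is D#m, so the modulation leaves C# minor there.
The chord immediately before D#m is B, which is diatonic to both keys: VII in C# minor and III in G# minor.

B — VII in C# minor, III in G# minor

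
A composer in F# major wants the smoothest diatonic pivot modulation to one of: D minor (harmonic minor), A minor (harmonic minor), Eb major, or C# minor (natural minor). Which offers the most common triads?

Triads of F# major: F# (I), G#m (ii), A#m (iii), B (IV), C# (V), D#m (vi), E#dim (vii°).
D minor (harmonic minor) shares 0: none.
A minor (harmonic minor) shares 0: none.
Eb major shares 0: none.
C# minor (natural minor) shares 2: G#m, B.
The most common triads (2) are shared with C# minor.

C# minor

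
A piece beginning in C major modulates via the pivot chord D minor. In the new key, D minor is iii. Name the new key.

Bb major

The numeral iii denotes a minor triad on scale degree 3. With D on degree 3, the tonic of the new key is Bb.
Degree 3 carries a minor triad in major keys, so the destination is Bb major.
Check: the diatonic triads of Bb major are Bb (I), Cm (ii), Dm (iii), Eb (IV), F (V), Gm (vi), Adim (vii°) — D minor is indeed iii.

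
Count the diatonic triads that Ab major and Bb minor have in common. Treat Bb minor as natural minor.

4

Diatonic triads of Ab major: Ab major (I), Bb minor (ii), C minor (iii), Db major (IV), Eb major (V), F minor (vi), G diminished (vii°).
Diatonic triads of Bb minor (natural minor): Bb minor (i), C diminished (ii°), Db major (III), Eb minor (iv), F minor (v), Gb major (VI), Ab major (VII).
Matching root and quality in both lists: Ab major, Bb minor, Db major, F minor.
That gives 4 common triads.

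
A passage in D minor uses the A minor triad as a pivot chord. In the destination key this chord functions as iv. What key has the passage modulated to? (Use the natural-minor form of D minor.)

The numeral iv denotes a minor triad on scale degree 4. With A on degree 4, the tonic of the new key is E.
Degree 4 carries a minor triad in minor keys, so the destination is E minor.
Check: the diatonic triads of E minor (natural minor) are Em (i), F#dim (ii°), G (III), Am (iv), Bm (v), C (VI), D (VII) — A minor is indeed iv.

E minor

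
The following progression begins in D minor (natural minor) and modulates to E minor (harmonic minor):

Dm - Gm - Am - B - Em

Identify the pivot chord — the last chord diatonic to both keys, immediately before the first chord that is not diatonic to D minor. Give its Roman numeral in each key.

Am — v in D minor, iv in E minor

Chords diatonic to D minor: Dm, Edim, F, Gm, Am, Bb, C.
Reading the progression, the first chord not in that set is B, so the modulation leaves D minor there.
The chord immediately before B is Am, which is diatonic to both keys: v in D minor and iv in E minor.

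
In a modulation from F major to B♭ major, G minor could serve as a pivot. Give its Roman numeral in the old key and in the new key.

The scale of F major is F G A B♭ C D E; G is degree 2, and the triad built there (G-B♭-D) is minor, so it is ii.
The scale of B♭ major is B♭ C D E♭ F G A; G is degree 6, and the triad built there (G-B♭-D) is minor, so it is vi.

ii in F major; vi in B♭ major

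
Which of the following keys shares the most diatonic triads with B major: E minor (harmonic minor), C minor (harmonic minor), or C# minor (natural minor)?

C# minor

Triads of B major: B (I), C#m (ii), D#m (iii), E (IV), F# (V), G#m (vi), A#dim (vii°).
E minor (harmonic minor) shares 1: B.
C minor (harmonic minor) shares 0: none.
C# minor (natural minor) shares 4: B, C#m, E, G#m.
The most common triads (4) are shared with C# minor.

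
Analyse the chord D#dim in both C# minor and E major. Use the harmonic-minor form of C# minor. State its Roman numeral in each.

The scale of C# minor (harmonic minor) is C# D# E F# G# A B#; D# is degree 2, and the triad built there (D#-F#-A) is diminished, so it is ii°.
The scale of E major is E F# G# A B C# D#; D# is degree 7, and the triad built there (D#-F#-A) is diminished, so it is vii°.

ii° in C# minor; vii° in E major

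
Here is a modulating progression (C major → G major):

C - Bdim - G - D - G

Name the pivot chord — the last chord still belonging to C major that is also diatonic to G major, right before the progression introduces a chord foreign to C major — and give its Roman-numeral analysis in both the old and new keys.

G — V in C major, I in G major

Chords diatonic to C major: C, Dm, Em, F, G, Am, Bdim.
Reading the progression, the first chord not in that set is D, so the modulation leaves C major there.
The chord immediately before D is G, which is diatonic to both keys: V in C major and I in G major.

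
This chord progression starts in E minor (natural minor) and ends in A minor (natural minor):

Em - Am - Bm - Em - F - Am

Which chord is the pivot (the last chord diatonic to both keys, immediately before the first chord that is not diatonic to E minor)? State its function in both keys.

Chords diatonic to E minor: Em, F♯dim, G, Am, Bm, C, D.
Reading the progression, the first chord not in that set is F, so the modulation leaves E minor there.
The chord immediately before F is Em, which is diatonic to both keys: i in E minor and v in A minor.

Em — i in E minor, v in A minor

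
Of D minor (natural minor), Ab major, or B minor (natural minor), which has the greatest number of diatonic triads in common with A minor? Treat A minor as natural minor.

D minor

Triads of A minor (natural minor): A minor (i), B diminished (ii°), C major (III), D minor (iv), E minor (v), F major (VI), G major (VII).
D minor (natural minor) shares 4: Am, C, Dm, F.
Ab major shares 0: none.
B minor (natural minor) shares 2: Em, G.
The most common triads (4) are shared with D minor.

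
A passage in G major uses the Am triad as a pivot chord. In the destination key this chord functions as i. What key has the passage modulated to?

The numeral i denotes a minor triad on scale degree 1. With A on degree 1, the tonic of the new key is A.
Degree 1 carries a minor triad in minor keys, so the destination is A minor.
Check: the diatonic triads of A minor (natural minor) are Am (i), Bdim (ii°), C (III), Dm (iv), Em (v), F (VI), G (VII) — Am is indeed i.

A minor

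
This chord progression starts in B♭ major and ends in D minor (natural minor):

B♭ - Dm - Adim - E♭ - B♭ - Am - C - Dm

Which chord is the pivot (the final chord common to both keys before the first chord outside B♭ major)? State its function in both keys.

B♭ — I in B♭ major, VI in D minor

Chords diatonic to B♭ major: B♭, Cm, Dm, E♭, F, Gm, Adim.
Reading the progression, the first chord not in that set is Am, so the modulation leaves B♭ major there.
The chord immediately before Am is B♭, which is diatonic to both keys: I in B♭ major and VI in D minor.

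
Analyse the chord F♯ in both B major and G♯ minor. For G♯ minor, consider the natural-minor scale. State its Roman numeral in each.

The scale of B major is B C♯ D♯ E F♯ G♯ A♯; F♯ is degree 5, and the triad built there (F♯-A♯-C♯) is major, so it is V.
The scale of G♯ minor (natural minor) is G♯ A♯ B C♯ D♯ E F♯; F♯ is degree 7, and the triad built there (F♯-A♯-C♯) is major, so it is VII.

V in B major; VII in G♯ minor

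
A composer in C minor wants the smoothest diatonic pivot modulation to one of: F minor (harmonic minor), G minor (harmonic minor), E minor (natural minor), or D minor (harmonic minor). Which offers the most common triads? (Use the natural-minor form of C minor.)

G minor

Triads of C minor (natural minor): C minor (i), D diminished (ii°), Eb major (III), F minor (iv), G minor (v), Ab major (VI), Bb major (VII).
F minor (harmonic minor) shares 1: Fm.
G minor (harmonic minor) shares 3: Cm, Eb, Gm.
E minor (natural minor) shares 0: none.
D minor (harmonic minor) shares 2: Gm, Bb.
The most common triads (3) are shared with G minor.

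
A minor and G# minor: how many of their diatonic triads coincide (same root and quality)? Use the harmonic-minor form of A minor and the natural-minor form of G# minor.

Diatonic triads of A minor (harmonic minor): Am (i), Bdim (ii°), Caug (III+), Dm (iv), E (V), F (VI), G#dim (vii°).
Diatonic triads of G# minor (natural minor): G#m (i), A#dim (ii°), B (III), C#m (iv), D#m (v), E (VI), F# (VII).
Matching root and quality in both lists: E.
That gives 1 common triad.

1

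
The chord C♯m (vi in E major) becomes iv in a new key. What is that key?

G♯ minor

The numeral iv denotes a minor triad on scale degree 4. With C♯ on degree 4, the tonic of the new key is G♯.
Degree 4 carries a minor triad in minor keys, so the destination is G♯ minor.
Check: the diatonic triads of G♯ minor (natural minor) are G♯m (i), A♯dim (ii°), B (III), C♯m (iv), D♯m (v), E (VI), F♯ (VII) — C♯m is indeed iv.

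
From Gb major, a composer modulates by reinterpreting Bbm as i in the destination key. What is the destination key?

The numeral i denotes a minor triad on scale degree 1. With Bb on degree 1, the tonic of the new key is Bb.
Degree 1 carries a minor triad in minor keys, so the destination is Bb minor.
Check: the diatonic triads of Bb minor (natural minor) are Bbm (i), Cdim (ii°), Db (III), Ebm (iv), Fm (v), Gb (VI), Ab (VII) — Bbm is indeed i.

Bb minor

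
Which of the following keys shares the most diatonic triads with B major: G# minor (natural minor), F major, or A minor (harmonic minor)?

Triads of B major: B (I), C#m (ii), D#m (iii), E (IV), F# (V), G#m (vi), A#dim (vii°).
G# minor (natural minor) shares 7: B, C#m, D#m, E, F#, G#m, A#dim.
F major shares 0: none.
A minor (harmonic minor) shares 1: E.
The most common triads (7) are shared with G# minor.

G# minor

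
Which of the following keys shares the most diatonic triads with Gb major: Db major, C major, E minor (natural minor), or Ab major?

Db major

Triads of Gb major: Gb (I), Abm (ii), Bbm (iii), Cb (IV), Db (V), Ebm (vi), Fdim (vii°).
Db major shares 4: Gb, Bbm, Db, Ebm.
C major shares 0: none.
E minor (natural minor) shares 0: none.
Ab major shares 2: Bbm, Db.
The most common triads (4) are shared with Db major.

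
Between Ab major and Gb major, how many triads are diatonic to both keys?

2

Diatonic triads of Ab major: Ab (I), Bbm (ii), Cm (iii), Db (IV), Eb (V), Fm (vi), Gdim (vii°).
Diatonic triads of Gb major: Gb (I), Abm (ii), Bbm (iii), Cb (IV), Db (V), Ebm (vi), Fdim (vii°).
Matching root and quality in both lists: Bbm, Db.
That gives 2 common triads.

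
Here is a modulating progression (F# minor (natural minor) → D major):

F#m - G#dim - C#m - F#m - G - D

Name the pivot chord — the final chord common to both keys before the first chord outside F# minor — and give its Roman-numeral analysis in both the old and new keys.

F#m — i in F# minor, iii in D major

Chords diatonic to F# minor: F#m, G#dim, A, Bm, C#m, D, E.
Reading the progression, the first chord not in that set is G, so the modulation leaves F# minor there.
The chord immediately before G is F#m, which is diatonic to both keys: i in F# minor and iii in D major.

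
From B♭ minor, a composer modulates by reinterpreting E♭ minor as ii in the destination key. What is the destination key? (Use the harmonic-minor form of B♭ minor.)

D♭ major

The numeral ii denotes a minor triad on scale degree 2. With E♭ on degree 2, the tonic of the new key is D♭.
Degree 2 carries a minor triad in major keys, so the destination is D♭ major.
Check: the diatonic triads of D♭ major are D♭ (I), E♭m (ii), Fm (iii), G♭ (IV), A♭ (V), B♭m (vi), Cdim (vii°) — E♭ minor is indeed ii.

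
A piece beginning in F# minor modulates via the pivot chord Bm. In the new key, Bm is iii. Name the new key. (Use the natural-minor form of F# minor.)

The numeral iii denotes a minor triad on scale degree 3. With B on degree 3, the tonic of the new key is G.
Degree 3 carries a minor triad in major keys, so the destination is G major.
Check: the diatonic triads of G major are G (I), Am (ii), Bm (iii), C (IV), D (V), Em (vi), F#dim (vii°) — Bm is indeed iii.

G major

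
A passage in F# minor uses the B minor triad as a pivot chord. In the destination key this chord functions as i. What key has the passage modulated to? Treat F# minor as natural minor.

The numeral i denotes a minor triad on scale degree 1. With B on degree 1, the tonic of the new key is B.
Degree 1 carries a minor triad in minor keys, so the destination is B minor.
Check: the diatonic triads of B minor (natural minor) are Bm (i), C#dim (ii°), D (III), Em (iv), F#m (v), G (VI), A (VII) — B minor is indeed i.

B minor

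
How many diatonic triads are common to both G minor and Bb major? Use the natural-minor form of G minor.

Diatonic triads of G minor (natural minor): G minor (i), A diminished (ii°), Bb major (III), C minor (iv), D minor (v), Eb major (VI), F major (VII).
Diatonic triads of Bb major: Bb major (I), C minor (ii), D minor (iii), Eb major (IV), F major (V), G minor (vi), A diminished (vii°).
Matching root and quality in both lists: G minor, A diminished, Bb major, C minor, D minor, Eb major, F major.
That gives 7 common triads.

7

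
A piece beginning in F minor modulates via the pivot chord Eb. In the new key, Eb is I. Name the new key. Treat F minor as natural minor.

The numeral I denotes a major triad on scale degree 1. With Eb on degree 1, the tonic of the new key is Eb.
Degree 1 carries a major triad in major keys, so the destination is Eb major.
Check: the diatonic triads of Eb major are Eb (I), Fm (ii), Gm (iii), Ab (IV), Bb (V), Cm (vi), Ddim (vii°) — Eb is indeed I.

Eb major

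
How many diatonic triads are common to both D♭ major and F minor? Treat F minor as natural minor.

Diatonic triads of D♭ major: D♭ major (I), E♭ minor (ii), F minor (iii), G♭ major (IV), A♭ major (V), B♭ minor (vi), C diminished (vii°).
Diatonic triads of F minor (natural minor): F minor (i), G diminished (ii°), A♭ major (III), B♭ minor (iv), C minor (v), D♭ major (VI), E♭ major (VII).
Matching root and quality in both lists: D♭ major, F minor, A♭ major, B♭ minor.
That gives 4 common triads.

4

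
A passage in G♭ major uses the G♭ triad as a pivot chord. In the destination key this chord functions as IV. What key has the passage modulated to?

The numeral IV denotes a major triad on scale degree 4. With G♭ on degree 4, the tonic of the new key is D♭.
Degree 4 carries a major triad in major keys, so the destination is D♭ major.
Check: the diatonic triads of D♭ major are D♭ (I), E♭m (ii), Fm (iii), G♭ (IV), A♭ (V), B♭m (vi), Cdim (vii°) — G♭ is indeed IV.

D♭ major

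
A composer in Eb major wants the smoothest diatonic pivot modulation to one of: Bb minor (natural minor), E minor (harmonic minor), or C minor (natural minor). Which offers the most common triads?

Triads of Eb major: Eb major (I), F minor (ii), G minor (iii), Ab major (IV), Bb major (V), C minor (vi), D diminished (vii°).
Bb minor (natural minor) shares 2: Fm, Ab.
E minor (harmonic minor) shares 0: none.
C minor (natural minor) shares 7: Eb, Fm, Gm, Ab, Bb, Cm, Ddim.
The most common triads (7) are shared with C minor.

C minor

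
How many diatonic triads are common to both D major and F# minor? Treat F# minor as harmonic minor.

3

Diatonic triads of D major: D (I), Em (ii), F#m (iii), G (IV), A (V), Bm (vi), C#dim (vii°).
Diatonic triads of F# minor (harmonic minor): F#m (i), G#dim (ii°), Aaug (III+), Bm (iv), C# (V), D (VI), E#dim (vii°).
Matching root and quality in both lists: D, F#m, Bm.
That gives 3 common triads.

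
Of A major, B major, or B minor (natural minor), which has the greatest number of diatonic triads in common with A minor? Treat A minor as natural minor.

Triads of A minor (natural minor): A minor (i), B diminished (ii°), C major (III), D minor (iv), E minor (v), F major (VI), G major (VII).
A major shares 0: none.
B major shares 0: none.
B minor (natural minor) shares 2: Em, G.
The most common triads (2) are shared with B minor.

B minor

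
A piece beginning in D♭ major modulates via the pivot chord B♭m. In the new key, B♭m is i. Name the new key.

B♭ minor

The numeral i denotes a minor triad on scale degree 1. With B♭ on degree 1, the tonic of the new key is B♭.
Degree 1 carries a minor triad in minor keys, so the destination is B♭ minor.
Check: the diatonic triads of B♭ minor (natural minor) are B♭m (i), Cdim (ii°), D♭ (III), E♭m (iv), Fm (v), G♭ (VI), A♭ (VII) — B♭m is indeed i.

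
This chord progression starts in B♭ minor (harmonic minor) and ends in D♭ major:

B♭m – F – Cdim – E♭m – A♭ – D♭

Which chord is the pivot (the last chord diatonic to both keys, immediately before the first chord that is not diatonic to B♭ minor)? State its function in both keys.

Chords diatonic to B♭ minor: B♭m, Cdim, D♭aug, E♭m, F, G♭, Adim.
Reading the progression, the first chord not in that set is A♭, so the modulation leaves B♭ minor there.
The chord immediately before A♭ is E♭m, which is diatonic to both keys: iv in B♭ minor and ii in D♭ major.

E♭m — iv in B♭ minor, ii in D♭ major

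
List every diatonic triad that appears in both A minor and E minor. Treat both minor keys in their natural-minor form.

Triads in A minor (natural minor): Am (i), Bdim (ii°), C (III), Dm (iv), Em (v), F (VI), G (VII).
Triads in E minor (natural minor): Em (i), F#dim (ii°), G (III), Am (iv), Bm (v), C (VI), D (VII).
Shared triads with their functions: Am (i in A minor, iv in E minor); C (III in A minor, VI in E minor); Em (v in A minor, i in E minor); G (VII in A minor, III in E minor).

Am, C, Em, G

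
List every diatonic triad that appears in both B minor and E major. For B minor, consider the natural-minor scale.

Triads in B minor (natural minor): Bm (i), C#dim (ii°), D (III), Em (iv), F#m (v), G (VI), A (VII).
Triads in E major: E (I), F#m (ii), G#m (iii), A (IV), B (V), C#m (vi), D#dim (vii°).
Shared triads with their functions: F#m (v in B minor, ii in E major); A (VII in B minor, IV in E major).

F#m, A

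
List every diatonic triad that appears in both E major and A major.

E, F♯m, A, C♯m

Triads in E major: E major (I), F♯ minor (ii), G♯ minor (iii), A major (IV), B major (V), C♯ minor (vi), D♯ diminished (vii°).
Triads in A major: A major (I), B minor (ii), C♯ minor (iii), D major (IV), E major (V), F♯ minor (vi), G♯ diminished (vii°).
Shared triads with their functions: E major (I in E major, V in A major); F♯ minor (ii in E major, vi in A major); A major (IV in E major, I in A major); C♯ minor (vi in E major, iii in A major).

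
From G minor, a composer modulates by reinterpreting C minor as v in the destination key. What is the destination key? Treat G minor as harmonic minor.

The numeral v denotes a minor triad on scale degree 5. With C on degree 5, the tonic of the new key is F.
Degree 5 carries a minor triad in natural-minor keys, so the destination is F minor.
Check: the diatonic triads of F minor (natural minor) are Fm (i), Gdim (ii°), A♭ (III), B♭m (iv), Cm (v), D♭ (VI), E♭ (VII) — C minor is indeed v.

F minor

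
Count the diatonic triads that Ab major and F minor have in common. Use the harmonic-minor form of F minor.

Diatonic triads of Ab major: Ab (I), Bbm (ii), Cm (iii), Db (IV), Eb (V), Fm (vi), Gdim (vii°).
Diatonic triads of F minor (harmonic minor): Fm (i), Gdim (ii°), Abaug (III+), Bbm (iv), C (V), Db (VI), Edim (vii°).
Matching root and quality in both lists: Bbm, Db, Fm, Gdim.
That gives 4 common triads.

4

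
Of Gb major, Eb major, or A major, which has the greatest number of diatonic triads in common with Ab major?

Eb major

Triads of Ab major: Ab (I), Bbm (ii), Cm (iii), Db (IV), Eb (V), Fm (vi), Gdim (vii°).
Gb major shares 2: Bbm, Db.
Eb major shares 4: Ab, Cm, Eb, Fm.
A major shares 0: none.
The most common triads (4) are shared with Eb major.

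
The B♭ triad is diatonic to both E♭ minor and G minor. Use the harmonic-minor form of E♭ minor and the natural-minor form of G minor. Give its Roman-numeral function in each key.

The scale of E♭ minor (harmonic minor) is E♭ F G♭ A♭ B♭ C♭ D; B♭ is degree 5, and the triad built there (B♭-D-F) is major, so it is V.
The scale of G minor (natural minor) is G A B♭ C D E♭ F; B♭ is degree 3, and the triad built there (B♭-D-F) is major, so it is III.

V in E♭ minor; III in G minor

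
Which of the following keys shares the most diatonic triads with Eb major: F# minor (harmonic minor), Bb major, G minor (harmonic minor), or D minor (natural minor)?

Triads of Eb major: Eb major (I), F minor (ii), G minor (iii), Ab major (IV), Bb major (V), C minor (vi), D diminished (vii°).
F# minor (harmonic minor) shares 0: none.
Bb major shares 4: Eb, Gm, Bb, Cm.
G minor (harmonic minor) shares 3: Eb, Gm, Cm.
D minor (natural minor) shares 2: Gm, Bb.
The most common triads (4) are shared with Bb major.

Bb major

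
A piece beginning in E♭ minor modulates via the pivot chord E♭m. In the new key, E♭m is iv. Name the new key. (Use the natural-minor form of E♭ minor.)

The numeral iv denotes a minor triad on scale degree 4. With E♭ on degree 4, the tonic of the new key is B♭.
Degree 4 carries a minor triad in minor keys, so the destination is B♭ minor.
Check: the diatonic triads of B♭ minor (natural minor) are B♭m (i), Cdim (ii°), D♭ (III), E♭m (iv), Fm (v), G♭ (VI), A♭ (VII) — E♭m is indeed iv.

B♭ minor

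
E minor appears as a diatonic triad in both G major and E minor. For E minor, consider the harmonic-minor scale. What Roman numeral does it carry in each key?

vi in G major; i in E minor

The scale of G major is G A B C D E F♯; E is degree 6, and the triad built there (E-G-B) is minor, so it is vi.
The scale of E minor (harmonic minor) is E F♯ G A B C D♯; E is degree 1, and the triad built there (E-G-B) is minor, so it is i.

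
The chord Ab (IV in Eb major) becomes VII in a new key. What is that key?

Bb minor

The numeral VII denotes a major triad on scale degree 7. With Ab on degree 7, the tonic of the new key is Bb.
Degree 7 carries a major triad in natural-minor keys, so the destination is Bb minor.
Check: the diatonic triads of Bb minor (natural minor) are Bbm (i), Cdim (ii°), Db (III), Ebm (iv), Fm (v), Gb (VI), Ab (VII) — Ab is indeed VII.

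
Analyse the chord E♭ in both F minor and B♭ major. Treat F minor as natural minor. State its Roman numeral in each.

The scale of F minor (natural minor) is F G A♭ B♭ C D♭ E♭; E♭ is degree 7, and the triad built there (E♭-G-B♭) is major, so it is VII.
The scale of B♭ major is B♭ C D E♭ F G A; E♭ is degree 4, and the triad built there (E♭-G-B♭) is major, so it is IV.

VII in F minor; IV in B♭ major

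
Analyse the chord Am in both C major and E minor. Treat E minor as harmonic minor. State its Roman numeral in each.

vi in C major; iv in E minor

The scale of C major is C D E F G A B; A is degree 6, and the triad built there (A-C-E) is minor, so it is vi.
The scale of E minor (harmonic minor) is E F# G A B C D#; A is degree 4, and the triad built there (A-C-E) is minor, so it is iv.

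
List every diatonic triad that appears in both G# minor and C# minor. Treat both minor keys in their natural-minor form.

G#m, B, C#m, E

Triads in G# minor (natural minor): G# minor (i), A# diminished (ii°), B major (III), C# minor (iv), D# minor (v), E major (VI), F# major (VII).
Triads in C# minor (natural minor): C# minor (i), D# diminished (ii°), E major (III), F# minor (iv), G# minor (v), A major (VI), B major (VII).
Shared triads with their functions: G# minor (i in G# minor, v in C# minor); B major (III in G# minor, VII in C# minor); C# minor (iv in G# minor, i in C# minor); E major (VI in G# minor, III in C# minor).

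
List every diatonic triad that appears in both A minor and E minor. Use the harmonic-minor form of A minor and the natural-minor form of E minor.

Am

Triads in A minor (harmonic minor): Am (i), Bdim (ii°), Caug (III+), Dm (iv), E (V), F (VI), G#dim (vii°).
Triads in E minor (natural minor): Em (i), F#dim (ii°), G (III), Am (iv), Bm (v), C (VI), D (VII).
Shared triads with their functions: Am (i in A minor, iv in E minor).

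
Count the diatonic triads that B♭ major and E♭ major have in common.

4

Diatonic triads of B♭ major: B♭ major (I), C minor (ii), D minor (iii), E♭ major (IV), F major (V), G minor (vi), A diminished (vii°).
Diatonic triads of E♭ major: E♭ major (I), F minor (ii), G minor (iii), A♭ major (IV), B♭ major (V), C minor (vi), D diminished (vii°).
Matching root and quality in both lists: B♭ major, C minor, E♭ major, G minor.
That gives 4 common triads.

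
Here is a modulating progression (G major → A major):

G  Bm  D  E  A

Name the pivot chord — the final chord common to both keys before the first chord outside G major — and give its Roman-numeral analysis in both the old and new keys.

Chords diatonic to G major: G, Am, Bm, C, D, Em, F#dim.
Reading the progression, the first chord not in that set is E, so the modulation leaves G major there.
The chord immediately before E is D, which is diatonic to both keys: V in G major and IV in A major.

D — V in G major, IV in A major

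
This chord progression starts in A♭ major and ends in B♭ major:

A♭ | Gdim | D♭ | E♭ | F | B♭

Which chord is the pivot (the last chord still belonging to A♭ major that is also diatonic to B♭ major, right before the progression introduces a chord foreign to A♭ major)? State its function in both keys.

Chords diatonic to A♭ major: A♭, B♭m, Cm, D♭, E♭, Fm, Gdim.
Reading the progression, the first chord not in that set is F, so the modulation leaves A♭ major there.
The chord immediately before F is E♭, which is diatonic to both keys: V in A♭ major and IV in B♭ major.

E♭ — V in A♭ major, IV in B♭ major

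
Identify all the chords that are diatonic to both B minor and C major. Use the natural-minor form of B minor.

Em, G

Triads in B minor (natural minor): Bm (i), C#dim (ii°), D (III), Em (iv), F#m (v), G (VI), A (VII).
Triads in C major: C (I), Dm (ii), Em (iii), F (IV), G (V), Am (vi), Bdim (vii°).
Shared triads with their functions: Em (iv in B minor, iii in C major); G (VI in B minor, V in C major).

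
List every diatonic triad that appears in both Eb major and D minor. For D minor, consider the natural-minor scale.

Gm, Bb

Triads in Eb major: Eb (I), Fm (ii), Gm (iii), Ab (IV), Bb (V), Cm (vi), Ddim (vii°).
Triads in D minor (natural minor): Dm (i), Edim (ii°), F (III), Gm (iv), Am (v), Bb (VI), C (VII).
Shared triads with their functions: Gm (iii in Eb major, iv in D minor); Bb (V in Eb major, VI in D minor).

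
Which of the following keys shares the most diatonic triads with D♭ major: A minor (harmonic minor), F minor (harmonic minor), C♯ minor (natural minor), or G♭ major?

Triads of D♭ major: D♭ major (I), E♭ minor (ii), F minor (iii), G♭ major (IV), A♭ major (V), B♭ minor (vi), C diminished (vii°).
A minor (harmonic minor) shares 0: none.
F minor (harmonic minor) shares 3: D♭, Fm, B♭m.
C♯ minor (natural minor) shares 0: none.
G♭ major shares 4: D♭, E♭m, G♭, B♭m.
The most common triads (4) are shared with G♭ major.

G♭ major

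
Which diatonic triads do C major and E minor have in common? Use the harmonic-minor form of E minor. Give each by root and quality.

C, Em, Am

Triads in C major: C (I), Dm (ii), Em (iii), F (IV), G (V), Am (vi), Bdim (vii°).
Triads in E minor (harmonic minor): Em (i), F#dim (ii°), Gaug (III+), Am (iv), B (V), C (VI), D#dim (vii°).
Shared triads with their functions: C (I in C major, VI in E minor); Em (iii in C major, i in E minor); Am (vi in C major, iv in E minor).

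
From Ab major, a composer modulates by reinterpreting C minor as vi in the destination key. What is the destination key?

Eb major

The numeral vi denotes a minor triad on scale degree 6. With C on degree 6, the tonic of the new key is Eb.
Degree 6 carries a minor triad in major keys, so the destination is Eb major.
Check: the diatonic triads of Eb major are Eb (I), Fm (ii), Gm (iii), Ab (IV), Bb (V), Cm (vi), Ddim (vii°) — C minor is indeed vi.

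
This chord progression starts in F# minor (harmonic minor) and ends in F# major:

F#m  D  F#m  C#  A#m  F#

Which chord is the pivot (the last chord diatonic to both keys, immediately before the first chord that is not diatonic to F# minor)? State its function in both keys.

Chords diatonic to F# minor: F#m, G#dim, Aaug, Bm, C#, D, E#dim.
Reading the progression, the first chord not in that set is A#m, so the modulation leaves F# minor there.
The chord immediately before A#m is C#, which is diatonic to both keys: V in F# minor and V in F# major.

C# — V in F# minor, V in F# major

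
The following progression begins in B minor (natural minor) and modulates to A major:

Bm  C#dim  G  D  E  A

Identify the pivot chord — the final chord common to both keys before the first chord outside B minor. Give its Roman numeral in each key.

D — III in B minor, IV in A major

Chords diatonic to B minor: Bm, C#dim, D, Em, F#m, G, A.
Reading the progression, the first chord not in that set is E, so the modulation leaves B minor there.
The chord immediately before E is D, which is diatonic to both keys: III in B minor and IV in A major.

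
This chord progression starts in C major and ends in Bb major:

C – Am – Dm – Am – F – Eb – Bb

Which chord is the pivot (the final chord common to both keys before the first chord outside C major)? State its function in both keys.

Chords diatonic to C major: C, Dm, Em, F, G, Am, Bdim.
Reading the progression, the first chord not in that set is Eb, so the modulation leaves C major there.
The chord immediately before Eb is F, which is diatonic to both keys: IV in C major and V in Bb major.

F — IV in C major, V in Bb major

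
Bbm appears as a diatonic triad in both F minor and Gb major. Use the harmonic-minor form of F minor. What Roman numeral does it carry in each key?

iv in F minor; iii in Gb major

The scale of F minor (harmonic minor) is F G Ab Bb C Db E; Bb is degree 4, and the triad built there (Bb-Db-F) is minor, so it is iv.
The scale of Gb major is Gb Ab Bb Cb Db Eb F; Bb is degree 3, and the triad built there (Bb-Db-F) is minor, so it is iii.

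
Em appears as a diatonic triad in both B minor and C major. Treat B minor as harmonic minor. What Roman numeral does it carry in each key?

iv in B minor; iii in C major

The scale of B minor (harmonic minor) is B C♯ D E F♯ G A♯; E is degree 4, and the triad built there (E-G-B) is minor, so it is iv.
The scale of C major is C D E F G A B; E is degree 3, and the triad built there (E-G-B) is minor, so it is iii.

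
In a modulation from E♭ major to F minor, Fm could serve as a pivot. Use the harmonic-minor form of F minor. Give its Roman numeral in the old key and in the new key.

ii in E♭ major; i in F minor

The scale of E♭ major is E♭ F G A♭ B♭ C D; F is degree 2, and the triad built there (F-A♭-C) is minor, so it is ii.
The scale of F minor (harmonic minor) is F G A♭ B♭ C D♭ E; F is degree 1, and the triad built there (F-A♭-C) is minor, so it is i.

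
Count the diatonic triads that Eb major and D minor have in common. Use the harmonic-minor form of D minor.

2

Diatonic triads of Eb major: Eb (I), Fm (ii), Gm (iii), Ab (IV), Bb (V), Cm (vi), Ddim (vii°).
Diatonic triads of D minor (harmonic minor): Dm (i), Edim (ii°), Faug (III+), Gm (iv), A (V), Bb (VI), C#dim (vii°).
Matching root and quality in both lists: Gm, Bb.
That gives 2 common triads.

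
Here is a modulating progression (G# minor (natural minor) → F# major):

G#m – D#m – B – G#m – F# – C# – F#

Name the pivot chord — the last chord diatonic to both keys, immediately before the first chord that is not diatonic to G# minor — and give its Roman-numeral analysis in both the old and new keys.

Chords diatonic to G# minor: G#m, A#dim, B, C#m, D#m, E, F#.
Reading the progression, the first chord not in that set is C#, so the modulation leaves G# minor there.
The chord immediately before C# is F#, which is diatonic to both keys: VII in G# minor and I in F# major.

F# — VII in G# minor, I in F# major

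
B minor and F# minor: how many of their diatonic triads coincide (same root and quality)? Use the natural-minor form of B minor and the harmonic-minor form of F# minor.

Diatonic triads of B minor (natural minor): Bm (i), C#dim (ii°), D (III), Em (iv), F#m (v), G (VI), A (VII).
Diatonic triads of F# minor (harmonic minor): F#m (i), G#dim (ii°), Aaug (III+), Bm (iv), C# (V), D (VI), E#dim (vii°).
Matching root and quality in both lists: Bm, D, F#m.
That gives 3 common triads.

3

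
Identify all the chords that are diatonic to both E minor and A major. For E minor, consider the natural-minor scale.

Triads in E minor (natural minor): E minor (i), F♯ diminished (ii°), G major (III), A minor (iv), B minor (v), C major (VI), D major (VII).
Triads in A major: A major (I), B minor (ii), C♯ minor (iii), D major (IV), E major (V), F♯ minor (vi), G♯ diminished (vii°).
Shared triads with their functions: B minor (v in E minor, ii in A major); D major (VII in E minor, IV in A major).

Bm, D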